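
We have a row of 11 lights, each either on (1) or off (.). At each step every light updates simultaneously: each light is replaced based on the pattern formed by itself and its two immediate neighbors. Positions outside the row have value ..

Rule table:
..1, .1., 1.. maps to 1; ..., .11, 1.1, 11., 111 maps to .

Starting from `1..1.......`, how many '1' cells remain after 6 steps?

2

11111......
.....1.....
....111....
...1...1...
..111.111..
.1.......1.
count of 1: 2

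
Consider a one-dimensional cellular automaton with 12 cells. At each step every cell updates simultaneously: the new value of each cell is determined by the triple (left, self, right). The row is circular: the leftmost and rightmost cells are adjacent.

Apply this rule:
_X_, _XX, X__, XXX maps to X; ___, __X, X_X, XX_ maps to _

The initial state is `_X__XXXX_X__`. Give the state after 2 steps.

_X__XX_X_X_X

_XX_XXX__XX_
_X__XX_X_X_X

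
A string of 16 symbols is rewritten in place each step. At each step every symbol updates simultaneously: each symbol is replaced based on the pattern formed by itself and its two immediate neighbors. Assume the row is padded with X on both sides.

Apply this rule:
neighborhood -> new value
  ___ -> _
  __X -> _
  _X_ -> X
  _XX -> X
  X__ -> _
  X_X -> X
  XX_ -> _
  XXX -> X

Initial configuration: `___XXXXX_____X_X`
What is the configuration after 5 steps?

___X_________XXX

___XXXX______XXX
___XXX_______XXX
___XX________XXX
___X_________XXX
___X_________XXX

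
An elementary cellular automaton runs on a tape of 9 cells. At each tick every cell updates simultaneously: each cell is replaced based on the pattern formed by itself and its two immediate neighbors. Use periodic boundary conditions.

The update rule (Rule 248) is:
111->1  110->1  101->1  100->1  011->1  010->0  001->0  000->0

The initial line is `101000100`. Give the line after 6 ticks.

000100101

tick 1: 010100010
tick 2: 001010001
tick 3: 100101000
tick 4: 010010100
tick 5: 001001010
tick 6: 000100101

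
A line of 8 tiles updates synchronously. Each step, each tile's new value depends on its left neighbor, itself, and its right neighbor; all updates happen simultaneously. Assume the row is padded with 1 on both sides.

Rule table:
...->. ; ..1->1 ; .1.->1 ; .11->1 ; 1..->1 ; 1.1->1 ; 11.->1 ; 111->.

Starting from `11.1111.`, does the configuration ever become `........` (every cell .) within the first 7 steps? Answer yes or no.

no

.111..11
11.1111.  (repeats step 0; period 2)
step 7: .111..11
step 7 is .111..11, still not uniform .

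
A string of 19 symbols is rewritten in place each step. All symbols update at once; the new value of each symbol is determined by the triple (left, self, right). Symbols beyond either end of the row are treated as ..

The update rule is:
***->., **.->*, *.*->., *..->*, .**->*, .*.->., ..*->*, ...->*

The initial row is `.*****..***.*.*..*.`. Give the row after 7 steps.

*...*.*...*.*..*.**

**...****.*....**.*
******..*..******..
*....***.***....***
.*****.*.*.******.*
**...*.....*....*..
*****.*****.****.**
*...*.*...*.*..*.**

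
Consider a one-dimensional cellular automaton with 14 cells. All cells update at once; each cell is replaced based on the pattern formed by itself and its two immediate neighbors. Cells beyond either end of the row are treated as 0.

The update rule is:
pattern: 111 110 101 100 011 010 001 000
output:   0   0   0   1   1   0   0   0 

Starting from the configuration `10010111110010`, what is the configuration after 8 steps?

00000000100010

01000100001001
00100010000100
00010001000010
00001000100001
00000100010000
00000010001000
00000001000100
00000000100010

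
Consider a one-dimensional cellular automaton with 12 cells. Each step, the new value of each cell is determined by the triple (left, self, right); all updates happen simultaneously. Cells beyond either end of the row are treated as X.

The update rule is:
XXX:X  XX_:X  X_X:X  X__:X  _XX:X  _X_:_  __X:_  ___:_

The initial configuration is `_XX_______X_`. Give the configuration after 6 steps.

XXXX_______X
XXXXX______X
XXXXXX_____X
XXXXXXX____X
XXXXXXXX___X
XXXXXXXXX__X

XXXXXXXXX__X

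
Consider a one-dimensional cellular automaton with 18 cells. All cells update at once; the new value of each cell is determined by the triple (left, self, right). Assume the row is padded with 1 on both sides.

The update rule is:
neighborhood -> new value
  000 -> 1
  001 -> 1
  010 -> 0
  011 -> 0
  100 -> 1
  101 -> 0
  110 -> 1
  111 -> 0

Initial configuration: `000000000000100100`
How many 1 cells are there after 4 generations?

2

111111111111011011
000000000001001000
111111111110110111
000000000010010000
count of 1: 2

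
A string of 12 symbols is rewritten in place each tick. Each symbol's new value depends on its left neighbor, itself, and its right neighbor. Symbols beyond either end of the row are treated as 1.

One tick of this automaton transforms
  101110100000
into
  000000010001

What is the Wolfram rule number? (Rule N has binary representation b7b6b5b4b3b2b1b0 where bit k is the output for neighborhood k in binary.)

position 3: 111 → 0  (bit 7 = 0)
position 0: 110 → 0  (bit 6 = 0)
position 1: 101 → 0  (bit 5 = 0)
position 7: 100 → 1  (bit 4 = 1)
position 2: 011 → 0  (bit 3 = 0)
position 6: 010 → 0  (bit 2 = 0)
position 11: 001 → 1  (bit 1 = 1)
position 8: 000 → 0  (bit 0 = 0)
bits b7..b0 = 00010010 = 18

18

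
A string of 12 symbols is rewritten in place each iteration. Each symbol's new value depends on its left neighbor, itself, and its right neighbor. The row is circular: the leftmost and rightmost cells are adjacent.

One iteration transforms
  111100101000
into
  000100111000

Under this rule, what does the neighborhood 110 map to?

At position 3 the neighborhood is 110; the next row has 1 there.

1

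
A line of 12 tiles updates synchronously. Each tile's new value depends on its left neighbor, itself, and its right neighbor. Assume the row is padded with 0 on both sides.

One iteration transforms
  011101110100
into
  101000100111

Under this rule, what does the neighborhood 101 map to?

At position 4 the neighborhood is 101; the next row has 0 there.

0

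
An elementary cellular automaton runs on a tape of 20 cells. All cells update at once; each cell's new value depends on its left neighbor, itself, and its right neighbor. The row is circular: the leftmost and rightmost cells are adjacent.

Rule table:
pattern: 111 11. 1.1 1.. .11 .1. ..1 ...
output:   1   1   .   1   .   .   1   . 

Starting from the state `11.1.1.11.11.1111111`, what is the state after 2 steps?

111....1.11.11.11111

11......1..1..111111
111....1.11.11.11111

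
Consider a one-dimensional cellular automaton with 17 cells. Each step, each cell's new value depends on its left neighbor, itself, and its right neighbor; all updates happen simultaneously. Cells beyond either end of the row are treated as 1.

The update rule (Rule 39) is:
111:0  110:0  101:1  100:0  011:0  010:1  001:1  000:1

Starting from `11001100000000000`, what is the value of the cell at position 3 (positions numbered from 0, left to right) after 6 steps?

00010001111111111
01110110000000000
10001000111111111
00111011000000000
01000100011111111
11011101100000000
position 3 holds 1

1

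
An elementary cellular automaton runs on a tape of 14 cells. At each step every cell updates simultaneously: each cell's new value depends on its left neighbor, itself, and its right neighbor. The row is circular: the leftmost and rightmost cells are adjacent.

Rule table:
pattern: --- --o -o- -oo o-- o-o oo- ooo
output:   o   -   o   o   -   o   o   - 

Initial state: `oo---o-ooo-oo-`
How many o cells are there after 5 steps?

oo-o-ooo-ooooo
-ooooo-ooo----
-o---ooo-o-ooo
oo-o-o-ooooo-o
-ooooooo---ooo
count of o: 10

10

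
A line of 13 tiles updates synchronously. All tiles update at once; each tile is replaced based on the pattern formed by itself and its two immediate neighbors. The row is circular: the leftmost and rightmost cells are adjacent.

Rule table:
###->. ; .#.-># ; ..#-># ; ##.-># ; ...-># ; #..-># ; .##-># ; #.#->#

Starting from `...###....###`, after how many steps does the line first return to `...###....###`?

####.######.#
...###....###

2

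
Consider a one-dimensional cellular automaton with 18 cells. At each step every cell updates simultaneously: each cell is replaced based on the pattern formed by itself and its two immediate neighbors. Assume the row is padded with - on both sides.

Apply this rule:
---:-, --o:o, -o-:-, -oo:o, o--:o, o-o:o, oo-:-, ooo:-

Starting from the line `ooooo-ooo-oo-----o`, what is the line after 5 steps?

oo-ooo-oo-o-o-o-o-

step 1: o----oo--oo-o---o-
step 2: -o--oo-ooo-o-o-o-o
step 3: o-ooo-oo--o-o-o-o-
step 4: -oo--oo-oo-o-o-o-o
step 5: oo-ooo-oo-o-o-o-o-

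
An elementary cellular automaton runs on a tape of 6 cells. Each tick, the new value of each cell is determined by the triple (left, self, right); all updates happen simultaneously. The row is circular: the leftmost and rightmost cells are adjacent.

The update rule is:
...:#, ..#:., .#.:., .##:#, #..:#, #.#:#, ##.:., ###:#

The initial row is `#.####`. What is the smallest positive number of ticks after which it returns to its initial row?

.#####
#####.
####.#
###.##
##.###
#.####

6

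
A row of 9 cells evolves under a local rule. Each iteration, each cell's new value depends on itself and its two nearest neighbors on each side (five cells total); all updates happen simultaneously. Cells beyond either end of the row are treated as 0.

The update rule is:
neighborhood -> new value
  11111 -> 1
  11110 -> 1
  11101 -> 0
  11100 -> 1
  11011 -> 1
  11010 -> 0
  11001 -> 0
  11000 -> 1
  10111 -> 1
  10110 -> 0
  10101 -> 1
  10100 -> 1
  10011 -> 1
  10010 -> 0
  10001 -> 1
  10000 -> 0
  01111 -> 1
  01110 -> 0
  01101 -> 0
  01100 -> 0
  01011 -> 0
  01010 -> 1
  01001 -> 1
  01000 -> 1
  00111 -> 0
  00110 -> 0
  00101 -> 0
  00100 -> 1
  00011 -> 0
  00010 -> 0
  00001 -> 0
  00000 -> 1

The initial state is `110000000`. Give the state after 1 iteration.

001011111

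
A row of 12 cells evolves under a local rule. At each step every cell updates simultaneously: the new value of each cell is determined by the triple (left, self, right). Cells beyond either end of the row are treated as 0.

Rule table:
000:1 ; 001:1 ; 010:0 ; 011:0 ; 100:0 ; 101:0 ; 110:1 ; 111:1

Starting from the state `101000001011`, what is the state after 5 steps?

000100000001

000011110001
111101110110
011100110010
101101010100
000100000001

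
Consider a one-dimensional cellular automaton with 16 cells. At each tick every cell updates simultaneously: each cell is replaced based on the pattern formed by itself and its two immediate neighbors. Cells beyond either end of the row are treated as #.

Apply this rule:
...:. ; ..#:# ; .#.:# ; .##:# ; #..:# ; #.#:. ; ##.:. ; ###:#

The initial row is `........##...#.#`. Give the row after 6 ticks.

tick 1: #......##.#.##.#
tick 2: .#....##..#.#..#
tick 3: .##..##.###.####
tick 4: .#.###..##..####
tick 5: .#.##.###.######
tick 6: .#.#..##..######

.#.#..##..######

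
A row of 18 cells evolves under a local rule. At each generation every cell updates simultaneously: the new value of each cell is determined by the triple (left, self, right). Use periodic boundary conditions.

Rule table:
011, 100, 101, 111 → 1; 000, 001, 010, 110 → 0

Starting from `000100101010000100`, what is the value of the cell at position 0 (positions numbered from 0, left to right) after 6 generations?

0

000010010101000010
000001001010100001
100000100101010000
010000010010101000
001000001001010100
000100000100101010
position 0 holds 0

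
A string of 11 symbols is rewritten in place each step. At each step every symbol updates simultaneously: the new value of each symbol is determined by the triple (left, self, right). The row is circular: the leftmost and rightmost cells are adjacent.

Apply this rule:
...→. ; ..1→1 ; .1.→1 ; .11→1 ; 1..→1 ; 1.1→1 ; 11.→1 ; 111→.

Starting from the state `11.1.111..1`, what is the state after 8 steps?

.11.11.....

.11111.1111
11...111..1
.11.11.1111
11111111..1
.......1111
1.....11..1
11...111111
.11.11.....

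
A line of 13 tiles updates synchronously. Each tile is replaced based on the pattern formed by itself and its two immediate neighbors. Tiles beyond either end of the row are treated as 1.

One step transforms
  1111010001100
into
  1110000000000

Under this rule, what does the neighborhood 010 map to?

At position 5 the neighborhood is 010; the next row has 0 there.

0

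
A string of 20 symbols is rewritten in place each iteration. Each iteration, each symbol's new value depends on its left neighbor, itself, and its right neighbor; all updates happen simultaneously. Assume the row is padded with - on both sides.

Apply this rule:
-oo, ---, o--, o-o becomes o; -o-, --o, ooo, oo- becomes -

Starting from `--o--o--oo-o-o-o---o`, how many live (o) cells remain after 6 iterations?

o--o--o-o-o-o-o-oo--
-o--o--o-o-o-o-oo-oo
--o--o--o-o-o-oo-oo-
o--o--o--o-o-oo-oo-o
-o--o--o--o-oo-oo-o-
--o--o--o--oo-oo-o-o
count of o: 9

9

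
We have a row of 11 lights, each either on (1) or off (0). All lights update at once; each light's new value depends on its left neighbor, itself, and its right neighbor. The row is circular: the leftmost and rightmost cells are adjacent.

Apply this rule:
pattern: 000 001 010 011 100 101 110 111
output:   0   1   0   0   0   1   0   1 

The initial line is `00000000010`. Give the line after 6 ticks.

00000000100
00000001000
00000010000
00000100000
00001000000
00010000000

00010000000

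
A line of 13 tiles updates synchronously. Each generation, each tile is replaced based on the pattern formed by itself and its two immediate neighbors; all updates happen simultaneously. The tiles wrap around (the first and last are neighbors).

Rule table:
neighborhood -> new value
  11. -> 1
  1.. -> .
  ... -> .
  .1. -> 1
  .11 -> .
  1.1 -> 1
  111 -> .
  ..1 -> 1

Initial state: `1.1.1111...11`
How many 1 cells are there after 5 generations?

8

generation 1: 1111...1..1..
generation 2: ...1..11.11.1
generation 3: ..11.1.11.111
generation 4: .1.1111.11..1
generation 5: 111...11.1.11
count of 1: 8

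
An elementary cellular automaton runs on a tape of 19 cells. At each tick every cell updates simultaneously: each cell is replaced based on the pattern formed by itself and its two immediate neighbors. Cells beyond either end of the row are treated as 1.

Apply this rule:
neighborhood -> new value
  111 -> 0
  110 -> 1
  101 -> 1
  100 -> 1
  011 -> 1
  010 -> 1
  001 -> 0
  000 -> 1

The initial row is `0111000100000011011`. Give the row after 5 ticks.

1101110110100000000

1101110111111011110
0111011100001110011
1101110111101011010
0111011100111111111
1101110110100000000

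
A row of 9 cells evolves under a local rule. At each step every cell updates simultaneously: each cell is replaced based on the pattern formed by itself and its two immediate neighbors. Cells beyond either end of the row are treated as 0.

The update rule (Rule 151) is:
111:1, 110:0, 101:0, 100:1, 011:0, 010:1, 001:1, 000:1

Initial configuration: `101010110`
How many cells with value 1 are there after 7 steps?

6

101010001
101011111
101001110
101110101
100100101
111111101
011111001
count of 1: 6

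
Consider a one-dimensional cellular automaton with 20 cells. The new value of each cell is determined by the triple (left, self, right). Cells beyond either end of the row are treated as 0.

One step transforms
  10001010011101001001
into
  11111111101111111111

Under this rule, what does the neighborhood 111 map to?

1

At position 10 the neighborhood is 111; the next row has 1 there.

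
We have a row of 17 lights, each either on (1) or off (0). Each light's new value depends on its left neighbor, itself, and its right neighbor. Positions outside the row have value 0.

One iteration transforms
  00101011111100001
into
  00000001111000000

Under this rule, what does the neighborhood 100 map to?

At position 12 the neighborhood is 100; the next row has 0 there.

0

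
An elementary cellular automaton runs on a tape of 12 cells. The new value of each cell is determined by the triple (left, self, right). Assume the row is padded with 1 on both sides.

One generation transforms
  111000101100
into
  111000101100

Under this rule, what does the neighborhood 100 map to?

At position 3 the neighborhood is 100; the next row has 0 there.

0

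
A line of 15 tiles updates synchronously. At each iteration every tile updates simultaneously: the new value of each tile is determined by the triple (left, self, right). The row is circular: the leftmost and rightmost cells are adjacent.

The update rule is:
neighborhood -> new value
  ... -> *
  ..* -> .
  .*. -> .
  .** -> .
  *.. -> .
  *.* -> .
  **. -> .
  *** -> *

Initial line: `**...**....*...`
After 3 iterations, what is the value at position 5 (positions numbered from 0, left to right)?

.

iteration 1: ...*....**...*.
iteration 2: **...**....*...  (repeats iteration 0; period 2)
iteration 3: ...*....**...*.
position 5 holds .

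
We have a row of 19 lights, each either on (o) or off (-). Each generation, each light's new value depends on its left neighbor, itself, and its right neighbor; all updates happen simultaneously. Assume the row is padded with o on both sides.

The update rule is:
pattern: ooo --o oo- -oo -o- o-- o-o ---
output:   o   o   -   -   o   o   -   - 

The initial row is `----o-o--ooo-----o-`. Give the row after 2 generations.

o--oo-ooo-o-o---oo-
-oo----o--o-oo-o---

-oo----o--o-oo-o---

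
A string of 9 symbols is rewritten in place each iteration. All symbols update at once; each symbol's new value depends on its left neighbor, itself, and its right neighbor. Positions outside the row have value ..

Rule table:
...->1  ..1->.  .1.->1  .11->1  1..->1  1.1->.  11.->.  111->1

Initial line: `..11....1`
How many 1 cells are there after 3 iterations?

5

1.1.111.1
1.1.11..1
1.1.1.1.1
count of 1: 5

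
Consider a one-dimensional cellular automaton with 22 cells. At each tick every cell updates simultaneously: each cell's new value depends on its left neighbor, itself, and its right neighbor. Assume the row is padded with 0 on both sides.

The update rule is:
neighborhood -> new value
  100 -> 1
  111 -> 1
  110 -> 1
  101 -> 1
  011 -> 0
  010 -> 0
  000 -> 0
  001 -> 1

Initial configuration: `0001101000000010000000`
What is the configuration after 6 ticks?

0101010101101010101010

0010110100000101000000
0101011010001010100000
1010101101010101010000
0101010110101010101000
1010101011010101010100
0101010101101010101010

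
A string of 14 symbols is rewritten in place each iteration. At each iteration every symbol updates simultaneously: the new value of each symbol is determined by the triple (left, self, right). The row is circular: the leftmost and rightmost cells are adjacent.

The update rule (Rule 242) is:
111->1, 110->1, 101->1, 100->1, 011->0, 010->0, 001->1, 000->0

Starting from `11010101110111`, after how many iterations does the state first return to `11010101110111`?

14

11101010111011
11110101011101
11111010101110
01111101010111
10111110101011
11011111010101
11101111101010
01110111110101
10111011111010
01011101111101
10101110111110
01010111011111
10101011101111
11010101110111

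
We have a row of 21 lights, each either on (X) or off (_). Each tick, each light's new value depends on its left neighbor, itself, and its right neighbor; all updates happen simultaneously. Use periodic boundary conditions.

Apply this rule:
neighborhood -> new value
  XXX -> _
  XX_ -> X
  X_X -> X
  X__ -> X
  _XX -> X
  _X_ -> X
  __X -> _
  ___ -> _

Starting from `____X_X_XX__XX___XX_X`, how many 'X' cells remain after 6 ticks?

X___XXXXXXX_XXX__XXXX
XX__X_____XXX_XX_X___
XXX_XX____X_XXXXXXX__
X_XXXXX___XXX_____XX_
XXX___XX__X_XX____XXX
__XX__XXX_XXXXX___X__
count of X: 11

11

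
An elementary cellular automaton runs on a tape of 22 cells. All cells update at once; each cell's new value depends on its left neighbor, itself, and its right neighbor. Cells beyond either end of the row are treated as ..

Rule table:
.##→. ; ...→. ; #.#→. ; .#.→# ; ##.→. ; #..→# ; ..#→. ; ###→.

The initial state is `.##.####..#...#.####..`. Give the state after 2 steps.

........#.##..#.....#.
........#...#.##....##

........#...#.##....##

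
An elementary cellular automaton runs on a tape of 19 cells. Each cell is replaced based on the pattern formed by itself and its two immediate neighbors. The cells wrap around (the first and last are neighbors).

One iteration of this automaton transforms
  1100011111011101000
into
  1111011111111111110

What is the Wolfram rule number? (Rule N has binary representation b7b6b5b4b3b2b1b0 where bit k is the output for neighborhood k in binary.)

253

position 6: 111 → 1  (bit 7 = 1)
position 1: 110 → 1  (bit 6 = 1)
position 10: 101 → 1  (bit 5 = 1)
position 2: 100 → 1  (bit 4 = 1)
position 0: 011 → 1  (bit 3 = 1)
position 15: 010 → 1  (bit 2 = 1)
position 4: 001 → 0  (bit 1 = 0)
position 3: 000 → 1  (bit 0 = 1)
bits b7..b0 = 11111101 = 253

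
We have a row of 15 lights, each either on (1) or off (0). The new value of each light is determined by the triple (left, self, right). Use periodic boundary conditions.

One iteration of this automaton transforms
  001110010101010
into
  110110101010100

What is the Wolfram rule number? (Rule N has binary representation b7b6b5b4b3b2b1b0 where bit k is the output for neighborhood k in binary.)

position 3: 111 → 1  (bit 7 = 1)
position 4: 110 → 1  (bit 6 = 1)
position 8: 101 → 1  (bit 5 = 1)
position 5: 100 → 0  (bit 4 = 0)
position 2: 011 → 0  (bit 3 = 0)
position 7: 010 → 0  (bit 2 = 0)
position 1: 001 → 1  (bit 1 = 1)
position 0: 000 → 1  (bit 0 = 1)
bits b7..b0 = 11100011 = 227

227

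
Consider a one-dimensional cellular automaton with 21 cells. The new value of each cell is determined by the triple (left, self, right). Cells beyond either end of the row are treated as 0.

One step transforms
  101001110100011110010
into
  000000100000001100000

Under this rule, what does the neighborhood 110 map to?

0

At position 7 the neighborhood is 110; the next row has 0 there.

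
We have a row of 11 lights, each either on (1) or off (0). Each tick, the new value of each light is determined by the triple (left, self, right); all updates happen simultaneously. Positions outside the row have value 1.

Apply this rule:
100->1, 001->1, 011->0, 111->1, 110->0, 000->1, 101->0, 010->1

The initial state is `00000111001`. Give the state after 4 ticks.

11111010110
11110010000
11101111111
11000111111

11000111111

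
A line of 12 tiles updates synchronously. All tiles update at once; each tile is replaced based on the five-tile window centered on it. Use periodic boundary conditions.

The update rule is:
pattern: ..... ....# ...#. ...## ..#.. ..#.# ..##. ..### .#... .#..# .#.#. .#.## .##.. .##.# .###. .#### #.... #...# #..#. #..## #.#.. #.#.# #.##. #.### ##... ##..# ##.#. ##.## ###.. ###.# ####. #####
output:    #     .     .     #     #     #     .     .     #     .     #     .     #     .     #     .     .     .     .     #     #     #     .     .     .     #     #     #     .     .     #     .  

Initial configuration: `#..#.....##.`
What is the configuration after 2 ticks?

#..##.#.#..#
###..####.#.

###..####.#.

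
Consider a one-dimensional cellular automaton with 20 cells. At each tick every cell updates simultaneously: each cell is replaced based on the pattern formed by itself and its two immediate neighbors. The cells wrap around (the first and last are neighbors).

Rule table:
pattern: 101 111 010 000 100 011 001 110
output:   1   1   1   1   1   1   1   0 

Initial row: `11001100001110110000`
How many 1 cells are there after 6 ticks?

tick 1: 10111011111101101111
tick 2: 01110111111011011111
tick 3: 11101111110110111110
tick 4: 11011111101101111101
tick 5: 10111111011011111011
tick 6: 01111110110111110111
count of 1: 16

16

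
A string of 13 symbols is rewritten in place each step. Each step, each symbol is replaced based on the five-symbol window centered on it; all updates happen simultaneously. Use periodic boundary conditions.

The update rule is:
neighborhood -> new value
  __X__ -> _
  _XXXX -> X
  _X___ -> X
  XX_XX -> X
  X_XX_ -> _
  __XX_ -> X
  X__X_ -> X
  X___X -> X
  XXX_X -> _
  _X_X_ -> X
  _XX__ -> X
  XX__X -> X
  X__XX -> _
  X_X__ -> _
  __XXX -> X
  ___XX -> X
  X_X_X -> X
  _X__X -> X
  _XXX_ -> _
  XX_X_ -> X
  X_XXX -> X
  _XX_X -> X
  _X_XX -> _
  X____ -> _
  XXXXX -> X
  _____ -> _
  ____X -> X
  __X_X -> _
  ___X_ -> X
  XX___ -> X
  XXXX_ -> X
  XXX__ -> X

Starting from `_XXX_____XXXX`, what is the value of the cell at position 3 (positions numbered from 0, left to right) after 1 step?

X

step 1: XX_XX__XXXXX_
position 3 holds X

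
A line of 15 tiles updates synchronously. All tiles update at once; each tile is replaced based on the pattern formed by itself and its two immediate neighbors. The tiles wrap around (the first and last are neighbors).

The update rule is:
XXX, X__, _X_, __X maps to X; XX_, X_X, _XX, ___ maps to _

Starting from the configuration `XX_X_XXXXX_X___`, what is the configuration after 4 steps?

___X__XXX__XX_X
X_XXXX_X_XX___X
___XX__X___X_X_
__X__XXXX_XX_XX

__X__XXXX_XX_XX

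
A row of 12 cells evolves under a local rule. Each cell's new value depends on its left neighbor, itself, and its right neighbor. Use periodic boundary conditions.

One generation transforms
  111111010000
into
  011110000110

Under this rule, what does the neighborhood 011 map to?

0

At position 0 the neighborhood is 011; the next row has 0 there.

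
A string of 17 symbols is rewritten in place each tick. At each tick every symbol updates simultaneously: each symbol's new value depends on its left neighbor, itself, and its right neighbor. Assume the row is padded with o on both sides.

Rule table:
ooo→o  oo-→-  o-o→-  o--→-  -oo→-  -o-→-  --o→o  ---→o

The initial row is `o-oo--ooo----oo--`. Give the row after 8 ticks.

-ooo-----o-o--o-o

tick 1: -----o-o--ooo---o
tick 2: -oooo----o-o--oo-
tick 3: --oo--ooo----o---
tick 4: -o---o-o--ooo--oo
tick 5: ---oo----o-o--o-o
tick 6: -oo---ooo----o---
tick 7: ----oo-o--ooo--oo
tick 8: -ooo-----o-o--o-o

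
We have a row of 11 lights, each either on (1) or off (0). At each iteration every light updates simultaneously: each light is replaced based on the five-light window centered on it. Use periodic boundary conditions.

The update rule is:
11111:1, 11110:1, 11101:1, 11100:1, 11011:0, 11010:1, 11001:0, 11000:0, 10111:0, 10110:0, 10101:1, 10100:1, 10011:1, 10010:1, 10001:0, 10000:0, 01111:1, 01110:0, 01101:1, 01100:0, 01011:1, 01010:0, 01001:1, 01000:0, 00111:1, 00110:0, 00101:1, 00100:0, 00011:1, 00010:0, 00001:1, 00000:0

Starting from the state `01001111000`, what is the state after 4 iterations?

00111111111

iteration 1: 00111111001
iteration 2: 11111111010
iteration 3: 01111111111
iteration 4: 00111111111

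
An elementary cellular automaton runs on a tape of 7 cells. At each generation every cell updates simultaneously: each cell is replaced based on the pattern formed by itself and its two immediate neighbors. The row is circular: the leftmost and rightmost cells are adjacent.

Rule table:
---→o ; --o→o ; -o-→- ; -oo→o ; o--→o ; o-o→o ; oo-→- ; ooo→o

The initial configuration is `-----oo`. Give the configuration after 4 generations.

ooo-ooo

oooooo-
ooooo-o
oooo-oo
ooo-ooo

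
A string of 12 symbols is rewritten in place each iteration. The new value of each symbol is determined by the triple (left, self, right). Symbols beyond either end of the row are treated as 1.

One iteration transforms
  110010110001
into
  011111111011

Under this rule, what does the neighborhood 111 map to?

At position 0 the neighborhood is 111; the next row has 0 there.

0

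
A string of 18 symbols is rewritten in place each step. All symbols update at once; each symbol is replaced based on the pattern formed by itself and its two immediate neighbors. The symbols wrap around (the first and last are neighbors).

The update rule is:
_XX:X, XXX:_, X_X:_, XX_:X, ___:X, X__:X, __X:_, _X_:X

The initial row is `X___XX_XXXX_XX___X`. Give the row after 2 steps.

XXX_XX_X__X_XXXX_X
__X_XX_XX_X_X__X_X

__X_XX_XX_X_X__X_X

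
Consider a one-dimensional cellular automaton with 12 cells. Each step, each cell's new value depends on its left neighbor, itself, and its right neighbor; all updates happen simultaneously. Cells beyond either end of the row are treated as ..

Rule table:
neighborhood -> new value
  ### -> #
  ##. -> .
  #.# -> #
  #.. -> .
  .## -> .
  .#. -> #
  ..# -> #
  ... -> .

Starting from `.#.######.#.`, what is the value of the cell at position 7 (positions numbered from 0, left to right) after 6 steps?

step 1: ###.####.##.
step 2: .#.#.##.#...
step 3: #####..##...
step 4: .###..#.....
step 5: #.#..##.....
step 6: ###.#.......
position 7 holds .

.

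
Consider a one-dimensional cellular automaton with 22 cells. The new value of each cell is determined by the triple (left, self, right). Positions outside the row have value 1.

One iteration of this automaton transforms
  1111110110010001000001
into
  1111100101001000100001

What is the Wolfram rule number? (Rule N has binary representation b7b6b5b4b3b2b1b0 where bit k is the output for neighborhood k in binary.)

position 0: 111 → 1  (bit 7 = 1)
position 5: 110 → 0  (bit 6 = 0)
position 6: 101 → 0  (bit 5 = 0)
position 9: 100 → 1  (bit 4 = 1)
position 7: 011 → 1  (bit 3 = 1)
position 11: 010 → 0  (bit 2 = 0)
position 10: 001 → 0  (bit 1 = 0)
position 13: 000 → 0  (bit 0 = 0)
bits b7..b0 = 10011000 = 152

152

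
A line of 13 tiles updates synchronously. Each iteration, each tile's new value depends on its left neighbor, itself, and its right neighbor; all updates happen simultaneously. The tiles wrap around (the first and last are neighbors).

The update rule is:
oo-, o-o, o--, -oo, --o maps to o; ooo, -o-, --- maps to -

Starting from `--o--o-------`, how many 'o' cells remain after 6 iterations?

-o-oo-o------
o-oooo-o-----
-oo--oo-o---o
oooooooo-o-o-
o------oo-o-o
oo----oooo-oo
count of o: 8

8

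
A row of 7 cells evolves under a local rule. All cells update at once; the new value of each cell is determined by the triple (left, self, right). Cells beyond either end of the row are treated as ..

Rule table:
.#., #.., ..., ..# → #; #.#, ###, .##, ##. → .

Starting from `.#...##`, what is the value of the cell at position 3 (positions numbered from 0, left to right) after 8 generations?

.

#####..
.....##
#####..  (repeats generation 1; period 2)
generation 8: .....##
position 3 holds .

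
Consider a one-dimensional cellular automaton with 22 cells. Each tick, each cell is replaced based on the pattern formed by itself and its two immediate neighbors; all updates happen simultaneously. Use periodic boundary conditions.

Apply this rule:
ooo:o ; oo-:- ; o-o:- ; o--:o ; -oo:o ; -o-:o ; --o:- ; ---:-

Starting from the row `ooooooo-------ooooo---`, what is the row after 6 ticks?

tick 1: oooooo-o------oooo-o--
tick 2: ooooo--oo-----ooo--oo-
tick 3: oooo-o-o-o----oo-o-o--
tick 4: ooo--o-o-oo---o--o-oo-
tick 5: oo-o-o-o-o-o--oo-o-o--
tick 6: o--o-o-o-o-oo-o--o-oo-

o--o-o-o-o-oo-o--o-oo-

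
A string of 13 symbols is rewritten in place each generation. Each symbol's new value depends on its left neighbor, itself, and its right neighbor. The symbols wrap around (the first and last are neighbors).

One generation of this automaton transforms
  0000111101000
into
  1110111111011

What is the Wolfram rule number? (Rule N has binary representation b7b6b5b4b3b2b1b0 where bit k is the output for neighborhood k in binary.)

237

position 5: 111 → 1  (bit 7 = 1)
position 7: 110 → 1  (bit 6 = 1)
position 8: 101 → 1  (bit 5 = 1)
position 10: 100 → 0  (bit 4 = 0)
position 4: 011 → 1  (bit 3 = 1)
position 9: 010 → 1  (bit 2 = 1)
position 3: 001 → 0  (bit 1 = 0)
position 0: 000 → 1  (bit 0 = 1)
bits b7..b0 = 11101101 = 237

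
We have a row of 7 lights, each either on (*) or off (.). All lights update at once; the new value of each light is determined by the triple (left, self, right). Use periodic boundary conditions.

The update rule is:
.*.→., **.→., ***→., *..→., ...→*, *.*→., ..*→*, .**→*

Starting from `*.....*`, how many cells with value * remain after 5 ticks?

..*****
.**....
**..***
...**..
****..*
count of *: 5

5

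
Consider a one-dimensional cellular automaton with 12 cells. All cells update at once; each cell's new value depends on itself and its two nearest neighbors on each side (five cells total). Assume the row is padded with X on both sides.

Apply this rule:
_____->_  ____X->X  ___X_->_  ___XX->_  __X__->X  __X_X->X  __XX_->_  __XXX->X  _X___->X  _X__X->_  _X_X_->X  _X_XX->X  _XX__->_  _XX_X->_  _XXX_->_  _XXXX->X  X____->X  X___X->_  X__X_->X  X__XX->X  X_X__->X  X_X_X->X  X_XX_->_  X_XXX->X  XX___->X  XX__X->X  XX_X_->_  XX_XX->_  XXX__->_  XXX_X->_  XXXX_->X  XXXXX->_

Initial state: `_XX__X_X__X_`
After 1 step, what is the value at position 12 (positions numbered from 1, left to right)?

___XXXXX_XXX
position 12 holds X

X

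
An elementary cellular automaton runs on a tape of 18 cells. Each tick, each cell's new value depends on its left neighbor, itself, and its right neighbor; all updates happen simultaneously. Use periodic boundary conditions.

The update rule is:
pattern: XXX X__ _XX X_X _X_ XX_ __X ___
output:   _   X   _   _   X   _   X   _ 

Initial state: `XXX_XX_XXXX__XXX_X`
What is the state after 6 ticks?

___________XX_____
__________X__X____
_________XXXXXX___
________X______X__
_______XXX____XXX_
______X___X__X___X

______X___X__X___X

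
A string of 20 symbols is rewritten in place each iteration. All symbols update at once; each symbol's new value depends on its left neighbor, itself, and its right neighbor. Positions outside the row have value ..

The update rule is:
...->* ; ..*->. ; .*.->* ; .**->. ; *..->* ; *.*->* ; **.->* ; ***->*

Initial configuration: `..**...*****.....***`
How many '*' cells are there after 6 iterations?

14

*..***..********..**
**..***..********..*
.**..***..********.*
..**..***..*********
*..**..***..********
**..**..***..*******
count of *: 14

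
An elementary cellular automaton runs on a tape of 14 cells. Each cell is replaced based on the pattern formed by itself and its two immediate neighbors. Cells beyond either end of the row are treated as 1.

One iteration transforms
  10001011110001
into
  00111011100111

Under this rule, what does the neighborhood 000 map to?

At position 2 the neighborhood is 000; the next row has 1 there.

1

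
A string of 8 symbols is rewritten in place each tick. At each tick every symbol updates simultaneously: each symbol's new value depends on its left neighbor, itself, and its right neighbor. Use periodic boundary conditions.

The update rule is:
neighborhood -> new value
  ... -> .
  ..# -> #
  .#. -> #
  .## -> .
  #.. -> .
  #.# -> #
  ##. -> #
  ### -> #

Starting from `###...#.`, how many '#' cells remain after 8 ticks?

7

.##..###
#.#.#.##
######.#
#######.
.#######
#.######
##.#####
###.####
count of #: 7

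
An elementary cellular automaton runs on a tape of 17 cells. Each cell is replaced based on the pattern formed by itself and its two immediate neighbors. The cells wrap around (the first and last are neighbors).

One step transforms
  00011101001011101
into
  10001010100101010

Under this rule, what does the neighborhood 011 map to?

At position 3 the neighborhood is 011; the next row has 0 there.

0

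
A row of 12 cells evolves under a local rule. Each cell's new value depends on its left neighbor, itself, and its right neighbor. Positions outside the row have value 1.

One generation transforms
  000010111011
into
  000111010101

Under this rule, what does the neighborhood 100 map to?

0

At position 0 the neighborhood is 100; the next row has 0 there.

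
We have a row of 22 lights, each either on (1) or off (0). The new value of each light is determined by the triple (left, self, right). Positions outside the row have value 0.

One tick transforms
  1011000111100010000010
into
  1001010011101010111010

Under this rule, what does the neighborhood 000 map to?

At position 5 the neighborhood is 000; the next row has 1 there.

1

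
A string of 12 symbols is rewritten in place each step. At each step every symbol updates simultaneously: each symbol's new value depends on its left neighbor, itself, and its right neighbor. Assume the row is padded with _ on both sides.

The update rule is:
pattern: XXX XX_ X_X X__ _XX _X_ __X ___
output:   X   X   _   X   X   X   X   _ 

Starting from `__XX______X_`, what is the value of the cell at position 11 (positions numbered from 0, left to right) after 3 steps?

X

_XXXX____XXX
XXXXXX__XXXX
XXXXXXXXXXXX
position 11 holds X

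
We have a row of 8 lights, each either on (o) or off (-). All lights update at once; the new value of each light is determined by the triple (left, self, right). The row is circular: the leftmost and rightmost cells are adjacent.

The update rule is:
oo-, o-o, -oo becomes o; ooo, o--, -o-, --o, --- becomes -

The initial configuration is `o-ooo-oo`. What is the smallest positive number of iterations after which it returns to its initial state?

ooo-ooo-
o-ooo-oo

2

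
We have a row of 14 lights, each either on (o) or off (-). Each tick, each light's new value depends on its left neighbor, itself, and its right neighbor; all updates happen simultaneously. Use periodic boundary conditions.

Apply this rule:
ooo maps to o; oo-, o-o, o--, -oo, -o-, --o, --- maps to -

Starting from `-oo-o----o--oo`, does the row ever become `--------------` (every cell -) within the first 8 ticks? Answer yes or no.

yes

--------------
all cells are - at tick 1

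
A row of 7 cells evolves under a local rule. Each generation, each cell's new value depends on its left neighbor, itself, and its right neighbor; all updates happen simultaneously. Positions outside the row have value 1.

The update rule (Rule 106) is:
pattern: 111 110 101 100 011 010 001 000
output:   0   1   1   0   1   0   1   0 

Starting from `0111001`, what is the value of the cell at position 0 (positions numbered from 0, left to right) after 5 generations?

generation 1: 1101011
generation 2: 0110110
generation 3: 1111111
generation 4: 0000000
generation 5: 0000001
position 0 holds 0

0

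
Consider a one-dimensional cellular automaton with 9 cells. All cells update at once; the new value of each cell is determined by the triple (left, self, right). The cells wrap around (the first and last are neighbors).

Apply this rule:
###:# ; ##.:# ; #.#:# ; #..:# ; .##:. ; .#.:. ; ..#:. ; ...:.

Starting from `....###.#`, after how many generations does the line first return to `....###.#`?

9

generation 1: #....###.
generation 2: .#....###
generation 3: #.#....##
generation 4: ##.#....#
generation 5: ###.#....
generation 6: .###.#...
generation 7: ..###.#..
generation 8: ...###.#.
generation 9: ....###.#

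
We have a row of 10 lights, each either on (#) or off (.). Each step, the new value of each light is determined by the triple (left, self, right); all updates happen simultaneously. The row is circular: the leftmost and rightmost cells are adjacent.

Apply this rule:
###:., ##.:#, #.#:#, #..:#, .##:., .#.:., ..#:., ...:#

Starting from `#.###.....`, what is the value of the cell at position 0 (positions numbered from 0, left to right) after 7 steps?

step 1: .#..#####.
step 2: ..#.....##
step 3: #..####..#
step 4: ##....##..
step 5: .####..##.
step 6: ....##..##
step 7: ###..##..#
position 0 holds #

#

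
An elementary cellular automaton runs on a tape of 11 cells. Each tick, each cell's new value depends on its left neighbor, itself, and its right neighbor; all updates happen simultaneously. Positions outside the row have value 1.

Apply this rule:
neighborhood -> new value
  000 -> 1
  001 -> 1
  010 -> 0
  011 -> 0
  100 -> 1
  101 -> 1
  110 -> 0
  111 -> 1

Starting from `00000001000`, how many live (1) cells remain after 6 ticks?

6

tick 1: 11111110111
tick 2: 11111101011
tick 3: 11111010101
tick 4: 11110101010
tick 5: 11101010101
tick 6: 11010101010
count of 1: 6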